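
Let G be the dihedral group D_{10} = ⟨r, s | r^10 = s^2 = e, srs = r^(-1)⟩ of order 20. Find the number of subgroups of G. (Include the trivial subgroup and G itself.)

|G| = 20, so by Lagrange every subgroup order divides 20. Divisors: 1, 2, 4, 5, 10, 20.
Subgroups by order — order 1: 1; order 2: 11; order 4: 5; order 5: 1; order 10: 3; order 20: 1.
Total: 1 + 11 + 5 + 1 + 3 + 1 = 22.

22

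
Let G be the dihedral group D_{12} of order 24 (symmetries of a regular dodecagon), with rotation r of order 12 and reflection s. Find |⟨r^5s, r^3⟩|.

|⟨r^5s⟩| = 2 and |⟨r^3⟩| = 4, so |H| is a multiple of lcm(2, 4) = 4 and divides |G| = 24.
Closing under the operation: H = {e, r^3, r^6, r^9, r^2s, r^5s, r^8s, r^11s}, so |H| = 8.

8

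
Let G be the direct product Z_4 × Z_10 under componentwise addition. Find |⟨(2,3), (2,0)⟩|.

|⟨(2,3)⟩| = 10 and |⟨(2,0)⟩| = 2, so |H| is a multiple of lcm(10, 2) = 10 and divides |G| = 40.
Closing under the operation: H = {(0,0), (0,1), (0,2), (0,3), (0,4), (0,5), (0,6), (0,7), (0,8), (0,9), (2,0), (2,1), (2,2), (2,3), (2,4), (2,5), (2,6), (2,7), (2,8), (2,9)}, so |H| = 20.

20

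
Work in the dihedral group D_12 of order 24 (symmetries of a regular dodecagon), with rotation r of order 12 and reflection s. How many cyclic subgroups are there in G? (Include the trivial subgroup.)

18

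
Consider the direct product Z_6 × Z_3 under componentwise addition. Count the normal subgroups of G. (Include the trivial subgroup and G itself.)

12

G is abelian, so every subgroup is normal.
G has 12 subgroups in total, hence 12 normal subgroups.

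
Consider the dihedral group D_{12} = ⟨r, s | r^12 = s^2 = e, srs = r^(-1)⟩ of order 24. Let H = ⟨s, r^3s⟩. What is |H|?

|⟨s⟩| = 2 and |⟨r^3s⟩| = 2, so |H| is a multiple of lcm(2, 2) = 2 and divides |G| = 24.
Closing under the operation: H = {e, r^3, r^6, r^9, s, r^3s, r^6s, r^9s}, so |H| = 8.

8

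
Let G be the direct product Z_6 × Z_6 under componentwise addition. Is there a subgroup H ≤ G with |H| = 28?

No

28 does not divide |G| = 36, so by Lagrange no subgroup of order 28 exists.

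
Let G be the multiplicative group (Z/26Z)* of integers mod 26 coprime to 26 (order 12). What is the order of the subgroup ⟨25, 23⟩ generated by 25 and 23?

6

|⟨25⟩| = 2 and |⟨23⟩| = 6, so |H| is a multiple of lcm(2, 6) = 6 and divides |G| = 12.
Closing under the operation: H = {1, 3, 9, 17, 23, 25}, so |H| = 6.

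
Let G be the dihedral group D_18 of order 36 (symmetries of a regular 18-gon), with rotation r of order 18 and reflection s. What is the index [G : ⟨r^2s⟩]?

|⟨r^2s⟩| = 2 and |G| = 36.
By Lagrange, [G : H] = |G|/|H| = 36/2 = 18.

18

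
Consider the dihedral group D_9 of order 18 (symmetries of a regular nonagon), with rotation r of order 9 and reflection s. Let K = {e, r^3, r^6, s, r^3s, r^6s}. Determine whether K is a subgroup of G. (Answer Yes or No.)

|K| = 6 divides |G| = 18, consistent with Lagrange.
K contains the identity, every element's inverse is in K, and K is closed under ·: it is a subgroup.

Yes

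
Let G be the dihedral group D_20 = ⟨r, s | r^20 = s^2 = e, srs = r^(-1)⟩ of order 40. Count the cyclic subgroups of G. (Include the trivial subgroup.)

Group the elements of G by the cyclic subgroup they generate; each cyclic subgroup of order d accounts for φ(d) elements.
Cyclic subgroups by order — order 1: 1; order 2: 21; order 4: 1; order 5: 1; order 10: 1; order 20: 1.
Total: 26.

26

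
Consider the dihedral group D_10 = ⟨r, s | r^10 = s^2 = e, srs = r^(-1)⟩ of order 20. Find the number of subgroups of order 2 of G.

11

|G| = 20 and 2 | 20, so subgroups of order 2 are possible by Lagrange.
The subgroups of order 2 are: {e, r^2s}; {e, r^3s}; {e, r^4s}; {e, r^5}; … (11 in all).
So G has 11 subgroups of order 2.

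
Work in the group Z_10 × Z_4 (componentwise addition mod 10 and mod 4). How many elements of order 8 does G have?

An element (a,b) has order lcm(ord(a), ord(b)); count pairs with lcm equal to 8.
Enumerating gives 0 such elements.

0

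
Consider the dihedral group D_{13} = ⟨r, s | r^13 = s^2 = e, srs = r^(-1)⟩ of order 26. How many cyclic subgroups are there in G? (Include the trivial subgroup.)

Group the elements of G by the cyclic subgroup they generate; each cyclic subgroup of order d accounts for φ(d) elements.
Cyclic subgroups by order — order 1: 1; order 2: 13; order 13: 1.
Total: 15.

15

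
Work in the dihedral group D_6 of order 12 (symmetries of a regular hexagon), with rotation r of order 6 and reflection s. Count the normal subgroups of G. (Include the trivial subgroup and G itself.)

7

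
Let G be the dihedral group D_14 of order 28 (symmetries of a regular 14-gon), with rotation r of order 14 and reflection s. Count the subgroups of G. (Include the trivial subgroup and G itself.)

28

|G| = 28, so by Lagrange every subgroup order divides 28. Divisors: 1, 2, 4, 7, 14, 28.
Subgroups by order — order 1: 1; order 2: 15; order 4: 7; order 7: 1; order 14: 3; order 28: 1.
Total: 1 + 15 + 7 + 1 + 3 + 1 = 28.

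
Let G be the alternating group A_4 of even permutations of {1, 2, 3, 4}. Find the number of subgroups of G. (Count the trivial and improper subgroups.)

|G| = 12, so by Lagrange every subgroup order divides 12. Divisors: 1, 2, 3, 4, 6, 12.
Subgroups by order — order 1: 1; order 2: 3; order 3: 4; order 4: 1; order 6: 0; order 12: 1.
Total: 1 + 3 + 4 + 1 + 0 + 1 = 10.

10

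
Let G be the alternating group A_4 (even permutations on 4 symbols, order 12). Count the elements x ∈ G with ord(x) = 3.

8

The elements of order 3 are: (2 3 4), (2 4 3), (1 2 3), (1 2 4), (1 3 2), (1 3 4), (1 4 2), (1 4 3).
That's 8.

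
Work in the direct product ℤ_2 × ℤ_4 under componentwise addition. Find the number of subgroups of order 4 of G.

3

|G| = 8 and 4 | 8, so subgroups of order 4 are possible by Lagrange.
The subgroups of order 4 are: {(0,0), (0,1), (0,2), (0,3)}; {(0,0), (0,2), (1,0), (1,2)}; {(0,0), (0,2), (1,1), (1,3)}.
So G has 3 subgroups of order 4.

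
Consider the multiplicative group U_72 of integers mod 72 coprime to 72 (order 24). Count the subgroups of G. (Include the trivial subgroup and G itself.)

32

|G| = 24, so by Lagrange every subgroup order divides 24. Divisors: 1, 2, 3, 4, 6, 8, 12, 24.
Subgroups by order — order 1: 1; order 2: 7; order 3: 1; order 4: 7; order 6: 7; order 8: 1; order 12: 7; order 24: 1.
Total: 1 + 7 + 1 + 7 + 7 + 1 + 7 + 1 = 32.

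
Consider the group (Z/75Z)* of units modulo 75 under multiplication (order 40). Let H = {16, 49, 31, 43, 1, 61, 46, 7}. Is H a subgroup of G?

Closure fails: 7 · 46 = 22 ∉ H. So H is not a subgroup.

No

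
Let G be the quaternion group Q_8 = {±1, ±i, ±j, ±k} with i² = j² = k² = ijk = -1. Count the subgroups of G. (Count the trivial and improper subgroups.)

|G| = 8, so by Lagrange every subgroup order divides 8. Divisors: 1, 2, 4, 8.
Subgroups by order — order 1: 1; order 2: 1; order 4: 3; order 8: 1.
Total: 1 + 1 + 3 + 1 = 6.

6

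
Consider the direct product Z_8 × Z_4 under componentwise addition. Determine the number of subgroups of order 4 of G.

7

|G| = 32 and 4 | 32, so subgroups of order 4 are possible by Lagrange.
The subgroups of order 4 are: {(0,0), (0,1), (0,2), (0,3)}; {(0,0), (0,2), (4,0), (4,2)}; {(0,0), (0,2), (4,1), (4,3)}; {(0,0), (2,0), (4,0), (6,0)}; … (7 in all).
So G has 7 subgroups of order 4.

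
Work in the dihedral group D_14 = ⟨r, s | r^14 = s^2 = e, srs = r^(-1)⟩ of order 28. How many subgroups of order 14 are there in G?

|G| = 28 and 14 | 28, so subgroups of order 14 are possible by Lagrange.
The subgroups of order 14 are: {e, r, r^2, r^3, r^4, r^5, r^6, r^7, r^8, r^9, r^10, r^11, r^12, r^13}; {e, r^2, r^4, r^6, r^8, r^10, r^12, s, r^2s, r^4s, r^6s, r^8s, r^10s, r^12s}; {e, r^2, r^4, r^6, r^8, r^10, r^12, rs, r^3s, r^5s, r^7s, r^9s, r^11s, r^13s}.
So G has 3 subgroups of order 14.

3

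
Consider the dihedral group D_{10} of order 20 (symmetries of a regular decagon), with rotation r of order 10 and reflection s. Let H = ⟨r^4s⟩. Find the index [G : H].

10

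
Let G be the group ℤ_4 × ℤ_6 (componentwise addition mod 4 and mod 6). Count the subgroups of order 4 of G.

3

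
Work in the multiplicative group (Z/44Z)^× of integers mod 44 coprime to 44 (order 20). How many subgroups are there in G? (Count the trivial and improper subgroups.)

10

|G| = 20, so by Lagrange every subgroup order divides 20. Divisors: 1, 2, 4, 5, 10, 20.
Subgroups by order — order 1: 1; order 2: 3; order 4: 1; order 5: 1; order 10: 3; order 20: 1.
Total: 1 + 3 + 1 + 1 + 3 + 1 = 10.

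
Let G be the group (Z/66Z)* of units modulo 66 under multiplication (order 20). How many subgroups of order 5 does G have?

1

|G| = 20 and 5 | 20, so subgroups of order 5 are possible by Lagrange.
The subgroups of order 5 are: {1, 25, 31, 37, 49}.
So G has 1 subgroup of order 5.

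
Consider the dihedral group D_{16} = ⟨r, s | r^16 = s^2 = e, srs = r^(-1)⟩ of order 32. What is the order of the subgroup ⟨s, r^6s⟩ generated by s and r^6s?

16

|⟨s⟩| = 2 and |⟨r^6s⟩| = 2, so |H| is a multiple of lcm(2, 2) = 2 and divides |G| = 32.
Closing under the operation: H = {e, r^2, r^4, r^6, r^8, r^10, r^12, r^14, s, r^2s, r^4s, r^6s, r^8s, r^10s, r^12s, r^14s}, so |H| = 16.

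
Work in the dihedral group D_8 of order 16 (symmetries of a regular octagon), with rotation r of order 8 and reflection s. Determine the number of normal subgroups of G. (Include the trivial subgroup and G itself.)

G has 19 subgroups. Checking conjugation-invariance by order — order 1: 1/1 normal; order 2: 1/9 normal; order 4: 1/5 normal; order 8: 3/3 normal; order 16: 1/1 normal.
Total normal subgroups: 7.

7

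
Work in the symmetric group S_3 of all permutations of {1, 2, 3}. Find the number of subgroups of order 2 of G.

|G| = 6 and 2 | 6, so subgroups of order 2 are possible by Lagrange.
The subgroups of order 2 are: {e, (1 2)}; {e, (1 3)}; {e, (2 3)}.
So G has 3 subgroups of order 2.

3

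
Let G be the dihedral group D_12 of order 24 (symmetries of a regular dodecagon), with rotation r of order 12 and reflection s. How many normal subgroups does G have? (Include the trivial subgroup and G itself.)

9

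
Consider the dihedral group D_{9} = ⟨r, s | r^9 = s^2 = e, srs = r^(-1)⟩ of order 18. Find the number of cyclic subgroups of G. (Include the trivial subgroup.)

Group the elements of G by the cyclic subgroup they generate; each cyclic subgroup of order d accounts for φ(d) elements.
Cyclic subgroups by order — order 1: 1; order 2: 9; order 3: 1; order 9: 1.
Total: 12.

12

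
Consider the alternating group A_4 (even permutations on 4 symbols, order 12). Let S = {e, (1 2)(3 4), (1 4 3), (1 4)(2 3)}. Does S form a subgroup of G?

No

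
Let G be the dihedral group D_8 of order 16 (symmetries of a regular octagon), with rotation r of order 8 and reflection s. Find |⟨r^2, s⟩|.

|⟨r^2⟩| = 4 and |⟨s⟩| = 2, so |H| is a multiple of lcm(4, 2) = 4 and divides |G| = 16.
Closing under the operation: H = {e, r^2, r^4, r^6, s, r^2s, r^4s, r^6s}, so |H| = 8.

8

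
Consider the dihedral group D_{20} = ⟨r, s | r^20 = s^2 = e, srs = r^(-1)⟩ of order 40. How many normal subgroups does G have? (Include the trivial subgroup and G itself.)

G has 48 subgroups. Checking conjugation-invariance by order — order 1: 1/1 normal; order 2: 1/21 normal; order 4: 1/11 normal; order 5: 1/1 normal; order 8: 0/5 normal; order 10: 1/5 normal; order 20: 3/3 normal; order 40: 1/1 normal.
Total normal subgroups: 9.

9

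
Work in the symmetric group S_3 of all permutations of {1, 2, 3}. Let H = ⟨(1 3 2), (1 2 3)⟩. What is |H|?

|⟨(1 3 2)⟩| = 3 and |⟨(1 2 3)⟩| = 3, so |H| is a multiple of lcm(3, 3) = 3 and divides |G| = 6.
Closing under the operation: H = {e, (1 2 3), (1 3 2)}, so |H| = 3.

3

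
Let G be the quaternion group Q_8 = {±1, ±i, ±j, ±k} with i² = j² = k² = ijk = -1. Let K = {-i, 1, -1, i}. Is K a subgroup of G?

|K| = 4 divides |G| = 8, consistent with Lagrange.
K contains the identity, every element's inverse is in K, and K is closed under ·: it is a subgroup.
In fact K = ⟨-i⟩.

Yes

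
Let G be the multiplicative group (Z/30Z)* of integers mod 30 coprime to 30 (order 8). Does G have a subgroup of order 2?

2 | 8. A subgroup of order 2 is {1, 11}.

Yes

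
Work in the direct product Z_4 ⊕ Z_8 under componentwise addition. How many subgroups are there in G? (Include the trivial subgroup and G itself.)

22

|G| = 32, so by Lagrange every subgroup order divides 32. Divisors: 1, 2, 4, 8, 16, 32.
Subgroups by order — order 1: 1; order 2: 3; order 4: 7; order 8: 7; order 16: 3; order 32: 1.
Total: 1 + 3 + 7 + 7 + 3 + 1 = 22.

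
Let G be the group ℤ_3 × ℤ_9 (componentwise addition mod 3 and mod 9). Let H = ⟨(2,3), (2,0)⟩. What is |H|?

9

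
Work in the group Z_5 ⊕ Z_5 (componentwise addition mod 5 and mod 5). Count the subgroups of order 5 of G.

|G| = 25 and 5 | 25, so subgroups of order 5 are possible by Lagrange.
The subgroups of order 5 are: {(0,0), (0,1), (0,2), (0,3), (0,4)}; {(0,0), (1,0), (2,0), (3,0), (4,0)}; {(0,0), (1,1), (2,2), (3,3), (4,4)}; {(0,0), (1,2), (2,4), (3,1), (4,3)}; … (6 in all).
So G has 6 subgroups of order 5.

6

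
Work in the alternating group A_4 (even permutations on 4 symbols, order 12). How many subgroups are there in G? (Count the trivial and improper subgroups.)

10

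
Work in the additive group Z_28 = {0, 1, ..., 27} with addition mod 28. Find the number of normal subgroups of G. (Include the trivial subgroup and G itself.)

6

G is abelian, so every subgroup is normal.
G has 6 subgroups in total, hence 6 normal subgroups.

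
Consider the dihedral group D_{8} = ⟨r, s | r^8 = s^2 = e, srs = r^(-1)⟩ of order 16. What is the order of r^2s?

2

Computing powers of r^2s: the smallest k with (r^2s)^k = e is k = 2.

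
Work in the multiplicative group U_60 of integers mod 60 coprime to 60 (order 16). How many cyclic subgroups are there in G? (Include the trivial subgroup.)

Each element a generates a cyclic subgroup ⟨a⟩; distinct elements may generate the same one (a cyclic group of order d has φ(d) generators).
Cyclic subgroups by order — order 1: 1; order 2: 7; order 4: 4.
Total: 12.

12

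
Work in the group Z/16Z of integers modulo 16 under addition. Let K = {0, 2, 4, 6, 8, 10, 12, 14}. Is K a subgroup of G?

|K| = 8 divides |G| = 16, consistent with Lagrange.
K contains the identity, every element's inverse is in K, and K is closed under +: it is a subgroup.
In fact K = ⟨2⟩.

Yes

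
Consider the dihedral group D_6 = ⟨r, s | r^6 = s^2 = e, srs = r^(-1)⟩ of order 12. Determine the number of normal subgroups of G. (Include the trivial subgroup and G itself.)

7

G has 16 subgroups. Checking conjugation-invariance by order — order 1: 1/1 normal; order 2: 1/7 normal; order 3: 1/1 normal; order 4: 0/3 normal; order 6: 3/3 normal; order 12: 1/1 normal.
Total normal subgroups: 7.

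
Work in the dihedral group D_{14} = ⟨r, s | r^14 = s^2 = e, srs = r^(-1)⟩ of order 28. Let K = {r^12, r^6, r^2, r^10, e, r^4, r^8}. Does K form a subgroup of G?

|K| = 7 divides |G| = 28, consistent with Lagrange.
K contains the identity, every element's inverse is in K, and K is closed under ·: it is a subgroup.
In fact K = ⟨r^4⟩.

Yes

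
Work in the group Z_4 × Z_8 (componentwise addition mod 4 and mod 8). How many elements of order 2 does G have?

3

An element (a,b) has order lcm(ord(a), ord(b)); count pairs with lcm equal to 2.
Enumerating gives 3 such elements.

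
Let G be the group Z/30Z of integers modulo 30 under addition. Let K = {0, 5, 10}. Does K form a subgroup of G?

No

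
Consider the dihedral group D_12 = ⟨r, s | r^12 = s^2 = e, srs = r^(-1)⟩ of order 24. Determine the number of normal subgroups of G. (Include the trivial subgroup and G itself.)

9

G has 34 subgroups. Checking conjugation-invariance by order — order 1: 1/1 normal; order 2: 1/13 normal; order 3: 1/1 normal; order 4: 1/7 normal; order 6: 1/5 normal; order 8: 0/3 normal; order 12: 3/3 normal; order 24: 1/1 normal.
Total normal subgroups: 9.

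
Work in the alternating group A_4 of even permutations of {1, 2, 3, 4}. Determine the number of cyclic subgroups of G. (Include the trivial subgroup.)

Group the elements of G by the cyclic subgroup they generate; each cyclic subgroup of order d accounts for φ(d) elements.
Cyclic subgroups by order — order 1: 1; order 2: 3; order 3: 4.
Total: 8.

8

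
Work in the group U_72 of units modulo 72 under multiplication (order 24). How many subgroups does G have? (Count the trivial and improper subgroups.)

32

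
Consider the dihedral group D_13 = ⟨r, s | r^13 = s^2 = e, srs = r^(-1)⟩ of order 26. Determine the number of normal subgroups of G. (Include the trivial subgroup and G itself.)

3

G has 16 subgroups. Checking conjugation-invariance by order — order 1: 1/1 normal; order 2: 0/13 normal; order 13: 1/1 normal; order 26: 1/1 normal.
Total normal subgroups: 3.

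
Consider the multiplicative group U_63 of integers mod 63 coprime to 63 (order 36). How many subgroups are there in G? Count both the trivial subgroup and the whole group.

|G| = 36, so by Lagrange every subgroup order divides 36. Divisors: 1, 2, 3, 4, 6, 9, 12, 18, 36.
Subgroups by order — order 1: 1; order 2: 3; order 3: 4; order 4: 1; order 6: 12; order 9: 1; order 12: 4; order 18: 3; order 36: 1.
Total: 1 + 3 + 4 + 1 + 12 + 1 + 4 + 3 + 1 = 30.

30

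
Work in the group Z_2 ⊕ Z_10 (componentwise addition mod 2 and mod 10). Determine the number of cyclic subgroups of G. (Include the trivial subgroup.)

8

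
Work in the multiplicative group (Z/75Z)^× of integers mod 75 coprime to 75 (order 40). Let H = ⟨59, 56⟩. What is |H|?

|⟨59⟩| = 10 and |⟨56⟩| = 10, so |H| is a multiple of lcm(10, 10) = 10 and divides |G| = 40.
Closing under the operation: H = {1, 4, 11, 14, 16, 19, 26, 29, 31, 34, 41, 44, 46, 49, 56, 59, 61, 64, 71, 74}, so |H| = 20.

20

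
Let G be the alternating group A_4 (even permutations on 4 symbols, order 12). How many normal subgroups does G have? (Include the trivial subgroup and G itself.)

3

G has 10 subgroups. Checking conjugation-invariance by order — order 1: 1/1 normal; order 2: 0/3 normal; order 3: 0/4 normal; order 4: 1/1 normal; order 12: 1/1 normal.
Total normal subgroups: 3.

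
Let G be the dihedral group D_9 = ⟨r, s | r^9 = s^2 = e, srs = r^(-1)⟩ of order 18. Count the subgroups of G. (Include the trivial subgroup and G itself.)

|G| = 18, so by Lagrange every subgroup order divides 18. Divisors: 1, 2, 3, 6, 9, 18.
Subgroups by order — order 1: 1; order 2: 9; order 3: 1; order 6: 3; order 9: 1; order 18: 1.
Total: 1 + 9 + 1 + 3 + 1 + 1 = 16.

16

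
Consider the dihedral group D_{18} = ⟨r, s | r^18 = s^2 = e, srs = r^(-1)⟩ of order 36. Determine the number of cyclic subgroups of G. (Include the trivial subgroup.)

Each element a generates a cyclic subgroup ⟨a⟩; distinct elements may generate the same one (a cyclic group of order d has φ(d) generators).
Cyclic subgroups by order — order 1: 1; order 2: 19; order 3: 1; order 6: 1; order 9: 1; order 18: 1.
Total: 24.

24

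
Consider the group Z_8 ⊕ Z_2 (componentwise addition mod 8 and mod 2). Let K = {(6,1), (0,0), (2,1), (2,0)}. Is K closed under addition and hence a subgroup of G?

No

(2,0) ∈ K but its inverse (6,0) ∉ K, so K is not a subgroup.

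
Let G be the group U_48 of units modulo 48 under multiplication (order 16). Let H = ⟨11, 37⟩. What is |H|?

|⟨11⟩| = 4 and |⟨37⟩| = 4, so |H| is a multiple of lcm(4, 4) = 4 and divides |G| = 16.
Closing under the operation: H = {1, 11, 13, 23, 25, 35, 37, 47}, so |H| = 8.

8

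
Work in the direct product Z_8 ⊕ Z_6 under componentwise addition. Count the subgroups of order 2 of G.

|G| = 48 and 2 | 48, so subgroups of order 2 are possible by Lagrange.
The subgroups of order 2 are: {(0,0), (0,3)}; {(0,0), (4,0)}; {(0,0), (4,3)}.
So G has 3 subgroups of order 2.

3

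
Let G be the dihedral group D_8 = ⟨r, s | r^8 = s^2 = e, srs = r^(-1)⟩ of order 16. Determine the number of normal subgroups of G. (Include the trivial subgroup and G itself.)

G has 19 subgroups. Checking conjugation-invariance by order — order 1: 1/1 normal; order 2: 1/9 normal; order 4: 1/5 normal; order 8: 3/3 normal; order 16: 1/1 normal.
Total normal subgroups: 7.

7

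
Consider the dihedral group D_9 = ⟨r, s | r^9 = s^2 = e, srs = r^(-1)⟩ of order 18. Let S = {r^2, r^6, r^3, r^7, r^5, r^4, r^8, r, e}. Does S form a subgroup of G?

Yes

|S| = 9 divides |G| = 18, consistent with Lagrange.
S contains the identity, every element's inverse is in S, and S is closed under ·: it is a subgroup.
In fact S = ⟨r^4⟩.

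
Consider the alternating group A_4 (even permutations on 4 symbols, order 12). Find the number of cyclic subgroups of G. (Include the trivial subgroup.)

A cyclic subgroup of order d is generated by each of its φ(d) elements of order d, so the cyclic subgroups of order d number (#elements of order d)/φ(d).
Cyclic subgroups by order — order 1: 1; order 2: 3; order 3: 4.
Total: 8.

8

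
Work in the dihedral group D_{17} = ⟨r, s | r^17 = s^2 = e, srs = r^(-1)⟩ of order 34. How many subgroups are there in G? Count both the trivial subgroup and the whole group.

|G| = 34, so by Lagrange every subgroup order divides 34. Divisors: 1, 2, 17, 34.
Subgroups by order — order 1: 1; order 2: 17; order 17: 1; order 34: 1.
Total: 1 + 17 + 1 + 1 = 20.

20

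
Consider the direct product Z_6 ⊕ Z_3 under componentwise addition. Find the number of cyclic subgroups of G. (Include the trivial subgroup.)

10

Group the elements of G by the cyclic subgroup they generate; each cyclic subgroup of order d accounts for φ(d) elements.
Cyclic subgroups by order — order 1: 1; order 2: 1; order 3: 4; order 6: 4.
Total: 10.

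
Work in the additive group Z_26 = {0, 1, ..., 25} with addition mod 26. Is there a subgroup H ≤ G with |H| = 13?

Yes

13 | 26. A subgroup of order 13 is {0, 2, 4, 6, 8, 10, 12, 14, 16, 18, 20, 22, 24}.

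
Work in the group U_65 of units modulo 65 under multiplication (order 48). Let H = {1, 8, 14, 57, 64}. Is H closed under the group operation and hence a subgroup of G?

|H| = 5 does not divide |G| = 48, so by Lagrange H is not a subgroup.

No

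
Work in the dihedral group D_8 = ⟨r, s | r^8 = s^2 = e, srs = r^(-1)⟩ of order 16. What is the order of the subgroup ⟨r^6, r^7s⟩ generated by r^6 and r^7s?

|⟨r^6⟩| = 4 and |⟨r^7s⟩| = 2, so |H| is a multiple of lcm(4, 2) = 4 and divides |G| = 16.
Closing under the operation: H = {e, r^2, r^4, r^6, rs, r^3s, r^5s, r^7s}, so |H| = 8.

8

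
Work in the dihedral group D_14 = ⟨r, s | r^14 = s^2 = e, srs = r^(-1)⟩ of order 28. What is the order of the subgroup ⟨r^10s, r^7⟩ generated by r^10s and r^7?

|⟨r^10s⟩| = 2 and |⟨r^7⟩| = 2, so |H| is a multiple of lcm(2, 2) = 2 and divides |G| = 28.
Closing under the operation: H = {e, r^7, r^3s, r^10s}, so |H| = 4.

4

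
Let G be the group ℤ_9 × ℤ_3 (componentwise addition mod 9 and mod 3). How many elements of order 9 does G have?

An element (a,b) has order lcm(ord(a), ord(b)); count pairs with lcm equal to 9.
Enumerating gives 18 such elements.

18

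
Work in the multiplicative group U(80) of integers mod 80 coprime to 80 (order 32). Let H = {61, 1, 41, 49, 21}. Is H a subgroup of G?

No

|H| = 5 does not divide |G| = 32, so by Lagrange H is not a subgroup.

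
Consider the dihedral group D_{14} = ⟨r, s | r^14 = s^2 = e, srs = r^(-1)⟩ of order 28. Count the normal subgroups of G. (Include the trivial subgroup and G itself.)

G has 28 subgroups. Checking conjugation-invariance by order — order 1: 1/1 normal; order 2: 1/15 normal; order 4: 0/7 normal; order 7: 1/1 normal; order 14: 3/3 normal; order 28: 1/1 normal.
Total normal subgroups: 7.

7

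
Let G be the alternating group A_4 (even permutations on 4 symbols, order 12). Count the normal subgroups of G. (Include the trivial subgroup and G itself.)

G has 10 subgroups. Checking conjugation-invariance by order — order 1: 1/1 normal; order 2: 0/3 normal; order 3: 0/4 normal; order 4: 1/1 normal; order 12: 1/1 normal.
Total normal subgroups: 3.

3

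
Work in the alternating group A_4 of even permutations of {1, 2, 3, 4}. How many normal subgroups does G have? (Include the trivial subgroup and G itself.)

3

G has 10 subgroups. Checking conjugation-invariance by order — order 1: 1/1 normal; order 2: 0/3 normal; order 3: 0/4 normal; order 4: 1/1 normal; order 12: 1/1 normal.
Total normal subgroups: 3.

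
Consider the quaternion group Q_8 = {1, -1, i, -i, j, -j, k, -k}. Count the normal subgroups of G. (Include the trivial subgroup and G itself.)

6

G has 6 subgroups. Checking conjugation-invariance by order — order 1: 1/1 normal; order 2: 1/1 normal; order 4: 3/3 normal; order 8: 1/1 normal.
Total normal subgroups: 6.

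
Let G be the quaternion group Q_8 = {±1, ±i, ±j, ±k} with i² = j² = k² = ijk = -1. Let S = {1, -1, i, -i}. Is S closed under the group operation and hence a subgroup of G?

|S| = 4 divides |G| = 8, consistent with Lagrange.
S contains the identity, every element's inverse is in S, and S is closed under ·: it is a subgroup.
In fact S = ⟨-i⟩.

Yes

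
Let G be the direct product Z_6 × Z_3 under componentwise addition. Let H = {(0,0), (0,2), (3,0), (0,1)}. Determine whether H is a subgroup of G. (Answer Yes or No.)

No

|H| = 4 does not divide |G| = 18, so by Lagrange H is not a subgroup.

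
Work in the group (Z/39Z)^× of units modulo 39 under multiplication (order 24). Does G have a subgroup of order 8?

Yes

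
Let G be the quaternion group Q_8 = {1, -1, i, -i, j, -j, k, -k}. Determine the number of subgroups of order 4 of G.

3

|G| = 8 and 4 | 8, so subgroups of order 4 are possible by Lagrange.
The subgroups of order 4 are: {1, -1, i, -i}; {1, -1, j, -j}; {1, -1, k, -k}.
So G has 3 subgroups of order 4.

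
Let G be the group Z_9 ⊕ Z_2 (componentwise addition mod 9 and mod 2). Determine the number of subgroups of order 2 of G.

1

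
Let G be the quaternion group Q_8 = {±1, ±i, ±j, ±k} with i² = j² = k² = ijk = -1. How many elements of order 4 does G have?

6

The elements of order 4 are: i, -i, j, -j, k, -k.
That's 6.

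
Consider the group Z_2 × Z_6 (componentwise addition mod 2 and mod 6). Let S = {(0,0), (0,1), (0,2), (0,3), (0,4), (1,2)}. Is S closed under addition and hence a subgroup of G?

(0,1) ∈ S but its inverse (0,5) ∉ S, so S is not a subgroup.

No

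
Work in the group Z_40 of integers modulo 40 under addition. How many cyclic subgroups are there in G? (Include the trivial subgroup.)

8

Each element a generates a cyclic subgroup ⟨a⟩; distinct elements may generate the same one (a cyclic group of order d has φ(d) generators).
Cyclic subgroups by order — order 1: 1; order 2: 1; order 4: 1; order 5: 1; order 8: 1; order 10: 1; order 20: 1; order 40: 1.
Total: 8.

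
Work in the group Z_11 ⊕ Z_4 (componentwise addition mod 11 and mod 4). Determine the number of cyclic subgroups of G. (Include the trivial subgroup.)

Group the elements of G by the cyclic subgroup they generate; each cyclic subgroup of order d accounts for φ(d) elements.
Cyclic subgroups by order — order 1: 1; order 2: 1; order 4: 1; order 11: 1; order 22: 1; order 44: 1.
Total: 6.

6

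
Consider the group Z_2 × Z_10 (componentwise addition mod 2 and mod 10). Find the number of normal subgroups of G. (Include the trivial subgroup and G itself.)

10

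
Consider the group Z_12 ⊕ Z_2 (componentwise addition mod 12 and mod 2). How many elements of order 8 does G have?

0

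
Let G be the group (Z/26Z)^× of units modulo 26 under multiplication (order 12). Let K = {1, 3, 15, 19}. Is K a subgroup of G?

No

19 ∈ K but its inverse 11 ∉ K, so K is not a subgroup.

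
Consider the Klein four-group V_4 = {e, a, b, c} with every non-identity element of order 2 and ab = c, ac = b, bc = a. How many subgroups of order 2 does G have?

|G| = 4 and 2 | 4, so subgroups of order 2 are possible by Lagrange.
The subgroups of order 2 are: {e, a}; {e, b}; {e, c}.
So G has 3 subgroups of order 2.

3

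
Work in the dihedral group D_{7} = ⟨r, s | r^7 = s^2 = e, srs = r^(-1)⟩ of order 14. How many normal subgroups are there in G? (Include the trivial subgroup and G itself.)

3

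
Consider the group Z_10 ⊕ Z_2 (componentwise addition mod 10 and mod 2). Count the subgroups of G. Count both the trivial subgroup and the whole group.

10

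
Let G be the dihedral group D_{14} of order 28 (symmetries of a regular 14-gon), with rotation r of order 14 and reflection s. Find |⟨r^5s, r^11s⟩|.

14

|⟨r^5s⟩| = 2 and |⟨r^11s⟩| = 2, so |H| is a multiple of lcm(2, 2) = 2 and divides |G| = 28.
Closing under the operation: H = {e, r^2, r^4, r^6, r^8, r^10, r^12, rs, r^3s, r^5s, r^7s, r^9s, r^11s, r^13s}, so |H| = 14.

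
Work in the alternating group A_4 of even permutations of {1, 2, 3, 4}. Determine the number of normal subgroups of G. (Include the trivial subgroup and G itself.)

G has 10 subgroups. Checking conjugation-invariance by order — order 1: 1/1 normal; order 2: 0/3 normal; order 3: 0/4 normal; order 4: 1/1 normal; order 12: 1/1 normal.
Total normal subgroups: 3.

3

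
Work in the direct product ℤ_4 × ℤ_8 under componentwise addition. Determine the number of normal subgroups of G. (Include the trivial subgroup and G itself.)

G is abelian, so every subgroup is normal.
G has 22 subgroups in total, hence 22 normal subgroups.

22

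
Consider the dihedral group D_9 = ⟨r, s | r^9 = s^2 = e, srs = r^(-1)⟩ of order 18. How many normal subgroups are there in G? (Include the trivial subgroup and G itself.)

G has 16 subgroups. Checking conjugation-invariance by order — order 1: 1/1 normal; order 2: 0/9 normal; order 3: 1/1 normal; order 6: 0/3 normal; order 9: 1/1 normal; order 18: 1/1 normal.
Total normal subgroups: 4.

4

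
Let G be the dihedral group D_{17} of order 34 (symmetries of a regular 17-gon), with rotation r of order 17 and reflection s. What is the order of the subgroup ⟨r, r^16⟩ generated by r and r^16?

|⟨r⟩| = 17 and |⟨r^16⟩| = 17, so |H| is a multiple of lcm(17, 17) = 17 and divides |G| = 34.
Closing under the operation: H = {e, r, r^2, r^3, r^4, r^5, r^6, r^7, r^8, r^9, r^10, r^11, r^12, r^13, r^14, r^15, r^16}, so |H| = 17.

17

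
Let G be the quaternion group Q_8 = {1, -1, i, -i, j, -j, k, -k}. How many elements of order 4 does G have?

6

The elements of order 4 are: i, -i, j, -j, k, -k.
That's 6.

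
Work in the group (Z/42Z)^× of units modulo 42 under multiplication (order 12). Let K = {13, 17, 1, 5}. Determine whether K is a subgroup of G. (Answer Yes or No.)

Closure fails: 17 · 17 = 37 ∉ K. So K is not a subgroup.

No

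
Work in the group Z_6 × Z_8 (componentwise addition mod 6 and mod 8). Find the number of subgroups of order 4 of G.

3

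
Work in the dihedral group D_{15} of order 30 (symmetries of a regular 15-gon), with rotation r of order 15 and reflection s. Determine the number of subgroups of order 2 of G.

15

|G| = 30 and 2 | 30, so subgroups of order 2 are possible by Lagrange.
The subgroups of order 2 are: {e, r^10s}; {e, r^11s}; {e, r^12s}; {e, r^13s}; … (15 in all).
So G has 15 subgroups of order 2.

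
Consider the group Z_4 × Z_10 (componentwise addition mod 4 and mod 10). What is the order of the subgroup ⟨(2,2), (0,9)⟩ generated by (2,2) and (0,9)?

|⟨(2,2)⟩| = 10 and |⟨(0,9)⟩| = 10, so |H| is a multiple of lcm(10, 10) = 10 and divides |G| = 40.
Closing under the operation: H = {(0,0), (0,1), (0,2), (0,3), (0,4), (0,5), (0,6), (0,7), (0,8), (0,9), (2,0), (2,1), (2,2), (2,3), (2,4), (2,5), (2,6), (2,7), (2,8), (2,9)}, so |H| = 20.

20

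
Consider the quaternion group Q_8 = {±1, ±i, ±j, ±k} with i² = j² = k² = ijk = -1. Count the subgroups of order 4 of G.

3

|G| = 8 and 4 | 8, so subgroups of order 4 are possible by Lagrange.
The subgroups of order 4 are: {1, -1, i, -i}; {1, -1, j, -j}; {1, -1, k, -k}.
So G has 3 subgroups of order 4.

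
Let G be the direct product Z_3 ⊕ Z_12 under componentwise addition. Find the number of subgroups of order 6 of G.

4

|G| = 36 and 6 | 36, so subgroups of order 6 are possible by Lagrange.
The subgroups of order 6 are: {(0,0), (0,2), (0,4), (0,6), (0,8), (0,10)}; {(0,0), (0,6), (1,0), (1,6), (2,0), (2,6)}; {(0,0), (0,6), (1,4), (1,10), (2,2), (2,8)}; {(0,0), (0,6), (1,2), (1,8), (2,4), (2,10)}.
So G has 4 subgroups of order 6.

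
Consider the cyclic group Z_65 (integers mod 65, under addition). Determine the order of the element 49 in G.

In Z_65, the order of an element a is n/gcd(a, n).
gcd(49, 65) = 1, so |⟨49⟩| = 65/1 = 65.

65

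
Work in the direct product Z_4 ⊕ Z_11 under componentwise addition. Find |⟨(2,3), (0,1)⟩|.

|⟨(2,3)⟩| = 22 and |⟨(0,1)⟩| = 11, so |H| is a multiple of lcm(22, 11) = 22 and divides |G| = 44.
Closing under the operation: H = {(0,0), (0,1), (0,2), (0,3), (0,4), (0,5), (0,6), (0,7), (0,8), (0,9), (0,10), (2,0), (2,1), (2,2), (2,3), (2,4), (2,5), (2,6), (2,7), (2,8), (2,9), (2,10)}, so |H| = 22.

22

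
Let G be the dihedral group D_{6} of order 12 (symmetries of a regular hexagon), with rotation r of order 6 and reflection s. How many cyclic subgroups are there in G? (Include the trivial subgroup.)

Each element a generates a cyclic subgroup ⟨a⟩; distinct elements may generate the same one (a cyclic group of order d has φ(d) generators).
Cyclic subgroups by order — order 1: 1; order 2: 7; order 3: 1; order 6: 1.
Total: 10.

10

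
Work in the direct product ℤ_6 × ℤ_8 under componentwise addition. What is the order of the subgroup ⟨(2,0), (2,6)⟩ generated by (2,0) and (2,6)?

|⟨(2,0)⟩| = 3 and |⟨(2,6)⟩| = 12, so |H| is a multiple of lcm(3, 12) = 12 and divides |G| = 48.
Closing under the operation: H = {(0,0), (0,2), (0,4), (0,6), (2,0), (2,2), (2,4), (2,6), (4,0), (4,2), (4,4), (4,6)}, so |H| = 12.

12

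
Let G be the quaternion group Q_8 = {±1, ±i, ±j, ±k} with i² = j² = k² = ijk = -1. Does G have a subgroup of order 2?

2 | 8. A subgroup of order 2 is {1, -1}.

Yes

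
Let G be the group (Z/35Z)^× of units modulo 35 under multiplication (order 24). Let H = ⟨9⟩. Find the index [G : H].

|⟨9⟩| = 6 and |G| = 24.
By Lagrange, [G : H] = |G|/|H| = 24/6 = 4.

4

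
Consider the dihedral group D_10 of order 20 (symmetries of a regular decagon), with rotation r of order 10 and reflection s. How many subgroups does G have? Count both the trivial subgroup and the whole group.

22

|G| = 20, so by Lagrange every subgroup order divides 20. Divisors: 1, 2, 4, 5, 10, 20.
Subgroups by order — order 1: 1; order 2: 11; order 4: 5; order 5: 1; order 10: 3; order 20: 1.
Total: 1 + 11 + 5 + 1 + 3 + 1 = 22.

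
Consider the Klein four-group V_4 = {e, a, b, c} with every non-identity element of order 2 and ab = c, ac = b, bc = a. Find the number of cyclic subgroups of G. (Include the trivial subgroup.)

4

A cyclic subgroup of order d is generated by each of its φ(d) elements of order d, so the cyclic subgroups of order d number (#elements of order d)/φ(d).
Cyclic subgroups by order — order 1: 1; order 2: 3.
Total: 4.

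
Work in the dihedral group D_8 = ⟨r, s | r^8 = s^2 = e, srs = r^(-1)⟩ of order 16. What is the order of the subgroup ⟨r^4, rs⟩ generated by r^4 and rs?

|⟨r^4⟩| = 2 and |⟨rs⟩| = 2, so |H| is a multiple of lcm(2, 2) = 2 and divides |G| = 16.
Closing under the operation: H = {e, r^4, rs, r^5s}, so |H| = 4.

4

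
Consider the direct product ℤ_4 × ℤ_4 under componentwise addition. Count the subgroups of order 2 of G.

3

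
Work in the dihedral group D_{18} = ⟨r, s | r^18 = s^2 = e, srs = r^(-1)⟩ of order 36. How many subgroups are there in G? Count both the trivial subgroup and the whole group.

45

|G| = 36, so by Lagrange every subgroup order divides 36. Divisors: 1, 2, 3, 4, 6, 9, 12, 18, 36.
Subgroups by order — order 1: 1; order 2: 19; order 3: 1; order 4: 9; order 6: 7; order 9: 1; order 12: 3; order 18: 3; order 36: 1.
Total: 1 + 19 + 1 + 9 + 7 + 1 + 3 + 3 + 1 = 45.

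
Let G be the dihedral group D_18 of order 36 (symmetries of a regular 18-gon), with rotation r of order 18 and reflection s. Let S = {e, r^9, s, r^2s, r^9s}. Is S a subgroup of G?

No

|S| = 5 does not divide |G| = 36, so by Lagrange S is not a subgroup.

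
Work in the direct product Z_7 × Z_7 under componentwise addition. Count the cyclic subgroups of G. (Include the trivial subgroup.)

A cyclic subgroup of order d is generated by each of its φ(d) elements of order d, so the cyclic subgroups of order d number (#elements of order d)/φ(d).
Cyclic subgroups by order — order 1: 1; order 7: 8.
Total: 9.

9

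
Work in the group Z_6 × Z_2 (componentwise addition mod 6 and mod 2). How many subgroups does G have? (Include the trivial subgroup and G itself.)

|G| = 12, so by Lagrange every subgroup order divides 12. Divisors: 1, 2, 3, 4, 6, 12.
Subgroups by order — order 1: 1; order 2: 3; order 3: 1; order 4: 1; order 6: 3; order 12: 1.
Total: 1 + 3 + 1 + 1 + 3 + 1 = 10.

10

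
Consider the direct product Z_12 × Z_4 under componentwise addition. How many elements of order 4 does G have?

An element (a,b) has order lcm(ord(a), ord(b)); count pairs with lcm equal to 4.
Enumerating gives 12 such elements.

12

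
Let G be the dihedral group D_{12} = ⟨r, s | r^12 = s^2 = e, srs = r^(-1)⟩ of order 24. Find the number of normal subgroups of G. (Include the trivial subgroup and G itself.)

G has 34 subgroups. Checking conjugation-invariance by order — order 1: 1/1 normal; order 2: 1/13 normal; order 3: 1/1 normal; order 4: 1/7 normal; order 6: 1/5 normal; order 8: 0/3 normal; order 12: 3/3 normal; order 24: 1/1 normal.
Total normal subgroups: 9.

9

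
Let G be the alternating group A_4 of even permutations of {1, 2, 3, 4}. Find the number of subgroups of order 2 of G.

3

|G| = 12 and 2 | 12, so subgroups of order 2 are possible by Lagrange.
The subgroups of order 2 are: {e, (1 2)(3 4)}; {e, (1 3)(2 4)}; {e, (1 4)(2 3)}.
So G has 3 subgroups of order 2.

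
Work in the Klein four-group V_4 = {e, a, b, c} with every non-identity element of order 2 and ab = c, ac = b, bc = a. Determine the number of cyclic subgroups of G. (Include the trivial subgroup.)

Each element a generates a cyclic subgroup ⟨a⟩; distinct elements may generate the same one (a cyclic group of order d has φ(d) generators).
Cyclic subgroups by order — order 1: 1; order 2: 3.
Total: 4.

4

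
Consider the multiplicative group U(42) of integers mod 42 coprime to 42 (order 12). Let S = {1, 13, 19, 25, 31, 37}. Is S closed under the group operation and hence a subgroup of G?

Yes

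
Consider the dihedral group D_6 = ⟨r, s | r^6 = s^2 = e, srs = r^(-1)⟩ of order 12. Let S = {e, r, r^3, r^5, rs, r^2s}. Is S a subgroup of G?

Closure fails: r^5 · r^5 = r^4 ∉ S. So S is not a subgroup.

No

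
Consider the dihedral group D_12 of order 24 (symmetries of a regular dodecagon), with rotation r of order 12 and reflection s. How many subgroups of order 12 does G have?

3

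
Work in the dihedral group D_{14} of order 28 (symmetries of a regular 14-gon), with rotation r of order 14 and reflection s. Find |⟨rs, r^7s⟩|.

14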